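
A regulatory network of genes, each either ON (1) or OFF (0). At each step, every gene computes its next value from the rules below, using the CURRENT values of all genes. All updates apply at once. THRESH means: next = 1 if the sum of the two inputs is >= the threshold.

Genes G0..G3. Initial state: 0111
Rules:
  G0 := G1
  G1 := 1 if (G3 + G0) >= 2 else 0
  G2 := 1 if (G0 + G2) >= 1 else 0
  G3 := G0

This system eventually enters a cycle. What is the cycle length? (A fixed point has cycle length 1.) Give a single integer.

Answer: 1

Derivation:
Step 0: 0111
Step 1: G0=G1=1 G1=(1+0>=2)=0 G2=(0+1>=1)=1 G3=G0=0 -> 1010
Step 2: G0=G1=0 G1=(0+1>=2)=0 G2=(1+1>=1)=1 G3=G0=1 -> 0011
Step 3: G0=G1=0 G1=(1+0>=2)=0 G2=(0+1>=1)=1 G3=G0=0 -> 0010
Step 4: G0=G1=0 G1=(0+0>=2)=0 G2=(0+1>=1)=1 G3=G0=0 -> 0010
State from step 4 equals state from step 3 -> cycle length 1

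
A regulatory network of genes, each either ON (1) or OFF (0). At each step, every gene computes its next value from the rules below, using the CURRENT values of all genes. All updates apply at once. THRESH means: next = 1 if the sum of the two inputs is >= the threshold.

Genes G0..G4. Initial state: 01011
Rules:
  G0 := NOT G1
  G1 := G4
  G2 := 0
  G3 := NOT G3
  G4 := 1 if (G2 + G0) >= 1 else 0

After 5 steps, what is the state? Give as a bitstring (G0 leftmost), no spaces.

Step 1: G0=NOT G1=NOT 1=0 G1=G4=1 G2=0(const) G3=NOT G3=NOT 1=0 G4=(0+0>=1)=0 -> 01000
Step 2: G0=NOT G1=NOT 1=0 G1=G4=0 G2=0(const) G3=NOT G3=NOT 0=1 G4=(0+0>=1)=0 -> 00010
Step 3: G0=NOT G1=NOT 0=1 G1=G4=0 G2=0(const) G3=NOT G3=NOT 1=0 G4=(0+0>=1)=0 -> 10000
Step 4: G0=NOT G1=NOT 0=1 G1=G4=0 G2=0(const) G3=NOT G3=NOT 0=1 G4=(0+1>=1)=1 -> 10011
Step 5: G0=NOT G1=NOT 0=1 G1=G4=1 G2=0(const) G3=NOT G3=NOT 1=0 G4=(0+1>=1)=1 -> 11001

11001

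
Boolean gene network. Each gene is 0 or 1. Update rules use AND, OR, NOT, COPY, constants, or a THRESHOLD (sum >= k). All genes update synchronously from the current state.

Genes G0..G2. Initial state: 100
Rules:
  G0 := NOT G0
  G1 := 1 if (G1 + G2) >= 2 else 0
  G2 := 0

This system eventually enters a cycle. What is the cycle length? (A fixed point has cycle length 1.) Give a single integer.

Step 0: 100
Step 1: G0=NOT G0=NOT 1=0 G1=(0+0>=2)=0 G2=0(const) -> 000
Step 2: G0=NOT G0=NOT 0=1 G1=(0+0>=2)=0 G2=0(const) -> 100
State from step 2 equals state from step 0 -> cycle length 2

Answer: 2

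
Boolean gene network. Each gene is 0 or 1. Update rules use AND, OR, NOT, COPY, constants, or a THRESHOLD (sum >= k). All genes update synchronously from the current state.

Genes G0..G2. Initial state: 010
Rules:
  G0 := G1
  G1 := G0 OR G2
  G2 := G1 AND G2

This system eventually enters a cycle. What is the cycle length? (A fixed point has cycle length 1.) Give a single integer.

Step 0: 010
Step 1: G0=G1=1 G1=G0|G2=0|0=0 G2=G1&G2=1&0=0 -> 100
Step 2: G0=G1=0 G1=G0|G2=1|0=1 G2=G1&G2=0&0=0 -> 010
State from step 2 equals state from step 0 -> cycle length 2

Answer: 2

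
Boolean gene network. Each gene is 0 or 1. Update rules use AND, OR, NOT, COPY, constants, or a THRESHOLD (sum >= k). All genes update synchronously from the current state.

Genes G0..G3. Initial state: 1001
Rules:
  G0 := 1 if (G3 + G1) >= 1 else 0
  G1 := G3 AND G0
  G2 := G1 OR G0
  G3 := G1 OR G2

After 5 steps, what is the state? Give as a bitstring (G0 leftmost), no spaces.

Step 1: G0=(1+0>=1)=1 G1=G3&G0=1&1=1 G2=G1|G0=0|1=1 G3=G1|G2=0|0=0 -> 1110
Step 2: G0=(0+1>=1)=1 G1=G3&G0=0&1=0 G2=G1|G0=1|1=1 G3=G1|G2=1|1=1 -> 1011
Step 3: G0=(1+0>=1)=1 G1=G3&G0=1&1=1 G2=G1|G0=0|1=1 G3=G1|G2=0|1=1 -> 1111
Step 4: G0=(1+1>=1)=1 G1=G3&G0=1&1=1 G2=G1|G0=1|1=1 G3=G1|G2=1|1=1 -> 1111
Step 5: G0=(1+1>=1)=1 G1=G3&G0=1&1=1 G2=G1|G0=1|1=1 G3=G1|G2=1|1=1 -> 1111

1111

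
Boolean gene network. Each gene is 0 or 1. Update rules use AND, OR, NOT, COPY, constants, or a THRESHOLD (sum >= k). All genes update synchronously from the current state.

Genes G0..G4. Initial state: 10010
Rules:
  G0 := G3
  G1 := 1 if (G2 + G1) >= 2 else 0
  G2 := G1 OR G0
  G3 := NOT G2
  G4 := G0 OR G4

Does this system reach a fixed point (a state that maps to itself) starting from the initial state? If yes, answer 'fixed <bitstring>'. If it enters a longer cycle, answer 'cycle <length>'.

Answer: cycle 6

Derivation:
Step 0: 10010
Step 1: G0=G3=1 G1=(0+0>=2)=0 G2=G1|G0=0|1=1 G3=NOT G2=NOT 0=1 G4=G0|G4=1|0=1 -> 10111
Step 2: G0=G3=1 G1=(1+0>=2)=0 G2=G1|G0=0|1=1 G3=NOT G2=NOT 1=0 G4=G0|G4=1|1=1 -> 10101
Step 3: G0=G3=0 G1=(1+0>=2)=0 G2=G1|G0=0|1=1 G3=NOT G2=NOT 1=0 G4=G0|G4=1|1=1 -> 00101
Step 4: G0=G3=0 G1=(1+0>=2)=0 G2=G1|G0=0|0=0 G3=NOT G2=NOT 1=0 G4=G0|G4=0|1=1 -> 00001
Step 5: G0=G3=0 G1=(0+0>=2)=0 G2=G1|G0=0|0=0 G3=NOT G2=NOT 0=1 G4=G0|G4=0|1=1 -> 00011
Step 6: G0=G3=1 G1=(0+0>=2)=0 G2=G1|G0=0|0=0 G3=NOT G2=NOT 0=1 G4=G0|G4=0|1=1 -> 10011
Step 7: G0=G3=1 G1=(0+0>=2)=0 G2=G1|G0=0|1=1 G3=NOT G2=NOT 0=1 G4=G0|G4=1|1=1 -> 10111
Cycle of length 6 starting at step 1 -> no fixed point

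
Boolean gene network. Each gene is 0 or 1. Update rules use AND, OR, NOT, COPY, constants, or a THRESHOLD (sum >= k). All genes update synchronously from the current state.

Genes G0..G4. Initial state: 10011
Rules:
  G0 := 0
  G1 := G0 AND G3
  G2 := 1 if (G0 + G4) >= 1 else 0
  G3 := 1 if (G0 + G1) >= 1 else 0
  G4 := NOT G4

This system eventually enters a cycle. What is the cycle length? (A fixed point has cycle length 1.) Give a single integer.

Answer: 2

Derivation:
Step 0: 10011
Step 1: G0=0(const) G1=G0&G3=1&1=1 G2=(1+1>=1)=1 G3=(1+0>=1)=1 G4=NOT G4=NOT 1=0 -> 01110
Step 2: G0=0(const) G1=G0&G3=0&1=0 G2=(0+0>=1)=0 G3=(0+1>=1)=1 G4=NOT G4=NOT 0=1 -> 00011
Step 3: G0=0(const) G1=G0&G3=0&1=0 G2=(0+1>=1)=1 G3=(0+0>=1)=0 G4=NOT G4=NOT 1=0 -> 00100
Step 4: G0=0(const) G1=G0&G3=0&0=0 G2=(0+0>=1)=0 G3=(0+0>=1)=0 G4=NOT G4=NOT 0=1 -> 00001
Step 5: G0=0(const) G1=G0&G3=0&0=0 G2=(0+1>=1)=1 G3=(0+0>=1)=0 G4=NOT G4=NOT 1=0 -> 00100
State from step 5 equals state from step 3 -> cycle length 2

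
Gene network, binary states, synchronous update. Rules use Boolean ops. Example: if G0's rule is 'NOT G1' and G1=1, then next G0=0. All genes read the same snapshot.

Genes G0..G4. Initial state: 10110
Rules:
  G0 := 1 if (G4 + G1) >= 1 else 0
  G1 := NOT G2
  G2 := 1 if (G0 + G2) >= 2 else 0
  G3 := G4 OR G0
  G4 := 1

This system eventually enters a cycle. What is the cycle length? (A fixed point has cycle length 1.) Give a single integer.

Step 0: 10110
Step 1: G0=(0+0>=1)=0 G1=NOT G2=NOT 1=0 G2=(1+1>=2)=1 G3=G4|G0=0|1=1 G4=1(const) -> 00111
Step 2: G0=(1+0>=1)=1 G1=NOT G2=NOT 1=0 G2=(0+1>=2)=0 G3=G4|G0=1|0=1 G4=1(const) -> 10011
Step 3: G0=(1+0>=1)=1 G1=NOT G2=NOT 0=1 G2=(1+0>=2)=0 G3=G4|G0=1|1=1 G4=1(const) -> 11011
Step 4: G0=(1+1>=1)=1 G1=NOT G2=NOT 0=1 G2=(1+0>=2)=0 G3=G4|G0=1|1=1 G4=1(const) -> 11011
State from step 4 equals state from step 3 -> cycle length 1

Answer: 1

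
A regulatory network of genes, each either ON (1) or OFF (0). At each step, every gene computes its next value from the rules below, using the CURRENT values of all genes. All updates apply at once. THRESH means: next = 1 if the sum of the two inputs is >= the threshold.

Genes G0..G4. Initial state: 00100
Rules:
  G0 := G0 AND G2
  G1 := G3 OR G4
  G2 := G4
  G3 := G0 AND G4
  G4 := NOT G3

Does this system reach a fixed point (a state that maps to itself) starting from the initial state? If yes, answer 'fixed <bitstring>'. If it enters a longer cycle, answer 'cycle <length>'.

Step 0: 00100
Step 1: G0=G0&G2=0&1=0 G1=G3|G4=0|0=0 G2=G4=0 G3=G0&G4=0&0=0 G4=NOT G3=NOT 0=1 -> 00001
Step 2: G0=G0&G2=0&0=0 G1=G3|G4=0|1=1 G2=G4=1 G3=G0&G4=0&1=0 G4=NOT G3=NOT 0=1 -> 01101
Step 3: G0=G0&G2=0&1=0 G1=G3|G4=0|1=1 G2=G4=1 G3=G0&G4=0&1=0 G4=NOT G3=NOT 0=1 -> 01101
Fixed point reached at step 2: 01101

Answer: fixed 01101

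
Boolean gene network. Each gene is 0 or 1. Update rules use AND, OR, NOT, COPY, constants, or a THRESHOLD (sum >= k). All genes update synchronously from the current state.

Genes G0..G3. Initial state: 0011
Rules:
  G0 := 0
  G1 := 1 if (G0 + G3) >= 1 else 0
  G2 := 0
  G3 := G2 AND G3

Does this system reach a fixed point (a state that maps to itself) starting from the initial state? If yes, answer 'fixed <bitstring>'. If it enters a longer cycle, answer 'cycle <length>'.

Answer: fixed 0000

Derivation:
Step 0: 0011
Step 1: G0=0(const) G1=(0+1>=1)=1 G2=0(const) G3=G2&G3=1&1=1 -> 0101
Step 2: G0=0(const) G1=(0+1>=1)=1 G2=0(const) G3=G2&G3=0&1=0 -> 0100
Step 3: G0=0(const) G1=(0+0>=1)=0 G2=0(const) G3=G2&G3=0&0=0 -> 0000
Step 4: G0=0(const) G1=(0+0>=1)=0 G2=0(const) G3=G2&G3=0&0=0 -> 0000
Fixed point reached at step 3: 0000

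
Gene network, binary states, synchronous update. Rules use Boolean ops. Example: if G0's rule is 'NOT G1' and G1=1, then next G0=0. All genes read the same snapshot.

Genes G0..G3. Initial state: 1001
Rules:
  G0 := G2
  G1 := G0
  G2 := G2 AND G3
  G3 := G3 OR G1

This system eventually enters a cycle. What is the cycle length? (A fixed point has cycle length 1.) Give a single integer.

Step 0: 1001
Step 1: G0=G2=0 G1=G0=1 G2=G2&G3=0&1=0 G3=G3|G1=1|0=1 -> 0101
Step 2: G0=G2=0 G1=G0=0 G2=G2&G3=0&1=0 G3=G3|G1=1|1=1 -> 0001
Step 3: G0=G2=0 G1=G0=0 G2=G2&G3=0&1=0 G3=G3|G1=1|0=1 -> 0001
State from step 3 equals state from step 2 -> cycle length 1

Answer: 1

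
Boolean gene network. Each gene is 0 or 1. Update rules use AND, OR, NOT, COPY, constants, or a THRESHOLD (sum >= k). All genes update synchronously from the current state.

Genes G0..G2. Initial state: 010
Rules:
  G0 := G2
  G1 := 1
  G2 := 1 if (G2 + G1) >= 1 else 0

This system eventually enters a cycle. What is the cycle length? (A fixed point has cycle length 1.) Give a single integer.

Step 0: 010
Step 1: G0=G2=0 G1=1(const) G2=(0+1>=1)=1 -> 011
Step 2: G0=G2=1 G1=1(const) G2=(1+1>=1)=1 -> 111
Step 3: G0=G2=1 G1=1(const) G2=(1+1>=1)=1 -> 111
State from step 3 equals state from step 2 -> cycle length 1

Answer: 1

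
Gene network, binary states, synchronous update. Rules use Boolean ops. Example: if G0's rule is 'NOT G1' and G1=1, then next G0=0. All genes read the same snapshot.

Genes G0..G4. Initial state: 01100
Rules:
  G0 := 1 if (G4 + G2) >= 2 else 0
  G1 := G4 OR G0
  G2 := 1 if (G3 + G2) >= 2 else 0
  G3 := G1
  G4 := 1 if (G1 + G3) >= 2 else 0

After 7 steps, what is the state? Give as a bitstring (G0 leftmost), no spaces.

Step 1: G0=(0+1>=2)=0 G1=G4|G0=0|0=0 G2=(0+1>=2)=0 G3=G1=1 G4=(1+0>=2)=0 -> 00010
Step 2: G0=(0+0>=2)=0 G1=G4|G0=0|0=0 G2=(1+0>=2)=0 G3=G1=0 G4=(0+1>=2)=0 -> 00000
Step 3: G0=(0+0>=2)=0 G1=G4|G0=0|0=0 G2=(0+0>=2)=0 G3=G1=0 G4=(0+0>=2)=0 -> 00000
Step 4: G0=(0+0>=2)=0 G1=G4|G0=0|0=0 G2=(0+0>=2)=0 G3=G1=0 G4=(0+0>=2)=0 -> 00000
Step 5: G0=(0+0>=2)=0 G1=G4|G0=0|0=0 G2=(0+0>=2)=0 G3=G1=0 G4=(0+0>=2)=0 -> 00000
Step 6: G0=(0+0>=2)=0 G1=G4|G0=0|0=0 G2=(0+0>=2)=0 G3=G1=0 G4=(0+0>=2)=0 -> 00000
Step 7: G0=(0+0>=2)=0 G1=G4|G0=0|0=0 G2=(0+0>=2)=0 G3=G1=0 G4=(0+0>=2)=0 -> 00000

00000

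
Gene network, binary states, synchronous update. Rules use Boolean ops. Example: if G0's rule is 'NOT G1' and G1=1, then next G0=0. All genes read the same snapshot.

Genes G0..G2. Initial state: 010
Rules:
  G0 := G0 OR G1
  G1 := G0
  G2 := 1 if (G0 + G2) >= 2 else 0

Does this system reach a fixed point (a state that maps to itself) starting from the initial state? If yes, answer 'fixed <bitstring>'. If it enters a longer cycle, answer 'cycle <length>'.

Answer: fixed 110

Derivation:
Step 0: 010
Step 1: G0=G0|G1=0|1=1 G1=G0=0 G2=(0+0>=2)=0 -> 100
Step 2: G0=G0|G1=1|0=1 G1=G0=1 G2=(1+0>=2)=0 -> 110
Step 3: G0=G0|G1=1|1=1 G1=G0=1 G2=(1+0>=2)=0 -> 110
Fixed point reached at step 2: 110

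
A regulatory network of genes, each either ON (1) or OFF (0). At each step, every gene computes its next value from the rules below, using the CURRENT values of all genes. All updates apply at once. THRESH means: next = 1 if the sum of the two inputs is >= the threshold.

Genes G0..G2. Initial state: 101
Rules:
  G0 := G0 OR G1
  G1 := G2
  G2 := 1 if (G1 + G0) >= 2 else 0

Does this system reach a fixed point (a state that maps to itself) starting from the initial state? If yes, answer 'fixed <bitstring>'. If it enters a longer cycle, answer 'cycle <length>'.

Answer: cycle 2

Derivation:
Step 0: 101
Step 1: G0=G0|G1=1|0=1 G1=G2=1 G2=(0+1>=2)=0 -> 110
Step 2: G0=G0|G1=1|1=1 G1=G2=0 G2=(1+1>=2)=1 -> 101
Cycle of length 2 starting at step 0 -> no fixed point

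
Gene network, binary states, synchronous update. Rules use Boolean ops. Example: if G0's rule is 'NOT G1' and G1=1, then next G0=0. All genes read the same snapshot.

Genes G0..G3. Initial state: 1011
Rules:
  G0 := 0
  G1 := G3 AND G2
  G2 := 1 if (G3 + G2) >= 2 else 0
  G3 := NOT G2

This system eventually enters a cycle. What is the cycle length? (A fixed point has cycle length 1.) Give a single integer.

Step 0: 1011
Step 1: G0=0(const) G1=G3&G2=1&1=1 G2=(1+1>=2)=1 G3=NOT G2=NOT 1=0 -> 0110
Step 2: G0=0(const) G1=G3&G2=0&1=0 G2=(0+1>=2)=0 G3=NOT G2=NOT 1=0 -> 0000
Step 3: G0=0(const) G1=G3&G2=0&0=0 G2=(0+0>=2)=0 G3=NOT G2=NOT 0=1 -> 0001
Step 4: G0=0(const) G1=G3&G2=1&0=0 G2=(1+0>=2)=0 G3=NOT G2=NOT 0=1 -> 0001
State from step 4 equals state from step 3 -> cycle length 1

Answer: 1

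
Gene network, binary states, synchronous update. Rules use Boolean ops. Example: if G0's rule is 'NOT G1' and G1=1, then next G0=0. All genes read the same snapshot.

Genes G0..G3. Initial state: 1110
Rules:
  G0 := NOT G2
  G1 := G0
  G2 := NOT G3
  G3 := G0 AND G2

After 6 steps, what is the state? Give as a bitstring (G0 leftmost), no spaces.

Step 1: G0=NOT G2=NOT 1=0 G1=G0=1 G2=NOT G3=NOT 0=1 G3=G0&G2=1&1=1 -> 0111
Step 2: G0=NOT G2=NOT 1=0 G1=G0=0 G2=NOT G3=NOT 1=0 G3=G0&G2=0&1=0 -> 0000
Step 3: G0=NOT G2=NOT 0=1 G1=G0=0 G2=NOT G3=NOT 0=1 G3=G0&G2=0&0=0 -> 1010
Step 4: G0=NOT G2=NOT 1=0 G1=G0=1 G2=NOT G3=NOT 0=1 G3=G0&G2=1&1=1 -> 0111
Step 5: G0=NOT G2=NOT 1=0 G1=G0=0 G2=NOT G3=NOT 1=0 G3=G0&G2=0&1=0 -> 0000
Step 6: G0=NOT G2=NOT 0=1 G1=G0=0 G2=NOT G3=NOT 0=1 G3=G0&G2=0&0=0 -> 1010

1010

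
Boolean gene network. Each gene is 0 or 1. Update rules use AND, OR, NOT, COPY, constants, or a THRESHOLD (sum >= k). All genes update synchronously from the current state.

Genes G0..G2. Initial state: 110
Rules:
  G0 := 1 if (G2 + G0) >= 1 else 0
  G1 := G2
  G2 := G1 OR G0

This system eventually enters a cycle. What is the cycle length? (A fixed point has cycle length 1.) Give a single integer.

Step 0: 110
Step 1: G0=(0+1>=1)=1 G1=G2=0 G2=G1|G0=1|1=1 -> 101
Step 2: G0=(1+1>=1)=1 G1=G2=1 G2=G1|G0=0|1=1 -> 111
Step 3: G0=(1+1>=1)=1 G1=G2=1 G2=G1|G0=1|1=1 -> 111
State from step 3 equals state from step 2 -> cycle length 1

Answer: 1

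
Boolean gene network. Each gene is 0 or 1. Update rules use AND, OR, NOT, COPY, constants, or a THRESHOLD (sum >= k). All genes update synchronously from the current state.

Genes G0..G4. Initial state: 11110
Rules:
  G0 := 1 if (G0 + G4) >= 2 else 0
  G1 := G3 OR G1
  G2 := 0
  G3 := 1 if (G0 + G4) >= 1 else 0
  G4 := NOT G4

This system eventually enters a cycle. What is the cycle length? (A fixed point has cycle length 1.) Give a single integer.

Step 0: 11110
Step 1: G0=(1+0>=2)=0 G1=G3|G1=1|1=1 G2=0(const) G3=(1+0>=1)=1 G4=NOT G4=NOT 0=1 -> 01011
Step 2: G0=(0+1>=2)=0 G1=G3|G1=1|1=1 G2=0(const) G3=(0+1>=1)=1 G4=NOT G4=NOT 1=0 -> 01010
Step 3: G0=(0+0>=2)=0 G1=G3|G1=1|1=1 G2=0(const) G3=(0+0>=1)=0 G4=NOT G4=NOT 0=1 -> 01001
Step 4: G0=(0+1>=2)=0 G1=G3|G1=0|1=1 G2=0(const) G3=(0+1>=1)=1 G4=NOT G4=NOT 1=0 -> 01010
State from step 4 equals state from step 2 -> cycle length 2

Answer: 2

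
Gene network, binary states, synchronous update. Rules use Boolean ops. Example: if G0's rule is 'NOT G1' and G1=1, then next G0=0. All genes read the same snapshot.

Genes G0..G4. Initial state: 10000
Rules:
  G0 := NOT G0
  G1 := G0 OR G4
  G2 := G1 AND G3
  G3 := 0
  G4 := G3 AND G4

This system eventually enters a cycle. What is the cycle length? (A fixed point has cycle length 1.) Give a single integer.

Step 0: 10000
Step 1: G0=NOT G0=NOT 1=0 G1=G0|G4=1|0=1 G2=G1&G3=0&0=0 G3=0(const) G4=G3&G4=0&0=0 -> 01000
Step 2: G0=NOT G0=NOT 0=1 G1=G0|G4=0|0=0 G2=G1&G3=1&0=0 G3=0(const) G4=G3&G4=0&0=0 -> 10000
State from step 2 equals state from step 0 -> cycle length 2

Answer: 2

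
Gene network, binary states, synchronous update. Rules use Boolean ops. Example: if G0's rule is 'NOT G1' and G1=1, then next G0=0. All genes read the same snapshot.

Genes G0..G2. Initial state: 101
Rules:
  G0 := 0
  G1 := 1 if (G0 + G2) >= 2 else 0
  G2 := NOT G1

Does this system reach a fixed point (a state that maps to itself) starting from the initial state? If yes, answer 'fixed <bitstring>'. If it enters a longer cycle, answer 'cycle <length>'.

Answer: fixed 001

Derivation:
Step 0: 101
Step 1: G0=0(const) G1=(1+1>=2)=1 G2=NOT G1=NOT 0=1 -> 011
Step 2: G0=0(const) G1=(0+1>=2)=0 G2=NOT G1=NOT 1=0 -> 000
Step 3: G0=0(const) G1=(0+0>=2)=0 G2=NOT G1=NOT 0=1 -> 001
Step 4: G0=0(const) G1=(0+1>=2)=0 G2=NOT G1=NOT 0=1 -> 001
Fixed point reached at step 3: 001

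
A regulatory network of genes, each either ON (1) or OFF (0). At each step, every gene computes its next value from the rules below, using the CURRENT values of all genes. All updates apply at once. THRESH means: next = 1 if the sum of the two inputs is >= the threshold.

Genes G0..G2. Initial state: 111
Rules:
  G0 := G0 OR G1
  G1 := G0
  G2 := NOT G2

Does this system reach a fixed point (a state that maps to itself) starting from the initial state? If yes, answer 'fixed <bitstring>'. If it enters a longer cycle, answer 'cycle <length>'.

Step 0: 111
Step 1: G0=G0|G1=1|1=1 G1=G0=1 G2=NOT G2=NOT 1=0 -> 110
Step 2: G0=G0|G1=1|1=1 G1=G0=1 G2=NOT G2=NOT 0=1 -> 111
Cycle of length 2 starting at step 0 -> no fixed point

Answer: cycle 2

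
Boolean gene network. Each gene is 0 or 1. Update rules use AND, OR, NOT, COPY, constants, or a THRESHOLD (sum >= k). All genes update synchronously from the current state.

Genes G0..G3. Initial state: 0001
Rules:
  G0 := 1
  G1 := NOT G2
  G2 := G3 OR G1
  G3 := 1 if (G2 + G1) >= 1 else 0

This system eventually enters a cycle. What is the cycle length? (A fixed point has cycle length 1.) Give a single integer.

Step 0: 0001
Step 1: G0=1(const) G1=NOT G2=NOT 0=1 G2=G3|G1=1|0=1 G3=(0+0>=1)=0 -> 1110
Step 2: G0=1(const) G1=NOT G2=NOT 1=0 G2=G3|G1=0|1=1 G3=(1+1>=1)=1 -> 1011
Step 3: G0=1(const) G1=NOT G2=NOT 1=0 G2=G3|G1=1|0=1 G3=(1+0>=1)=1 -> 1011
State from step 3 equals state from step 2 -> cycle length 1

Answer: 1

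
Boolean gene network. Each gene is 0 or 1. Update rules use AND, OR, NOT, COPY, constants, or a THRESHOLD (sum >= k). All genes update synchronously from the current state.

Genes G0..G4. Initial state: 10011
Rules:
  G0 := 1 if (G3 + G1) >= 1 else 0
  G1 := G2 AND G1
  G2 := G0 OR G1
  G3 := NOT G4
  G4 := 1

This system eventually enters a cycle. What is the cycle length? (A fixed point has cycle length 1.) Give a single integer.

Step 0: 10011
Step 1: G0=(1+0>=1)=1 G1=G2&G1=0&0=0 G2=G0|G1=1|0=1 G3=NOT G4=NOT 1=0 G4=1(const) -> 10101
Step 2: G0=(0+0>=1)=0 G1=G2&G1=1&0=0 G2=G0|G1=1|0=1 G3=NOT G4=NOT 1=0 G4=1(const) -> 00101
Step 3: G0=(0+0>=1)=0 G1=G2&G1=1&0=0 G2=G0|G1=0|0=0 G3=NOT G4=NOT 1=0 G4=1(const) -> 00001
Step 4: G0=(0+0>=1)=0 G1=G2&G1=0&0=0 G2=G0|G1=0|0=0 G3=NOT G4=NOT 1=0 G4=1(const) -> 00001
State from step 4 equals state from step 3 -> cycle length 1

Answer: 1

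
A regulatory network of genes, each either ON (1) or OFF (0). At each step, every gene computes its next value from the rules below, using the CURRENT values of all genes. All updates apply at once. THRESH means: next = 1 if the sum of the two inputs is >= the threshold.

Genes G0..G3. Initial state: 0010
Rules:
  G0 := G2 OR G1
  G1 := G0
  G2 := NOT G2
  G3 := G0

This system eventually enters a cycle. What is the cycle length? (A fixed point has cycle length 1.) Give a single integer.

Answer: 2

Derivation:
Step 0: 0010
Step 1: G0=G2|G1=1|0=1 G1=G0=0 G2=NOT G2=NOT 1=0 G3=G0=0 -> 1000
Step 2: G0=G2|G1=0|0=0 G1=G0=1 G2=NOT G2=NOT 0=1 G3=G0=1 -> 0111
Step 3: G0=G2|G1=1|1=1 G1=G0=0 G2=NOT G2=NOT 1=0 G3=G0=0 -> 1000
State from step 3 equals state from step 1 -> cycle length 2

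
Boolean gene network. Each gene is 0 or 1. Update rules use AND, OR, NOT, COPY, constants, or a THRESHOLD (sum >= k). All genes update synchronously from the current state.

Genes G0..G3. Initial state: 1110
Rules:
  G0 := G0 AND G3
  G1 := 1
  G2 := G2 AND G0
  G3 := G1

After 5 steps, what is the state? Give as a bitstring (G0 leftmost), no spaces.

Step 1: G0=G0&G3=1&0=0 G1=1(const) G2=G2&G0=1&1=1 G3=G1=1 -> 0111
Step 2: G0=G0&G3=0&1=0 G1=1(const) G2=G2&G0=1&0=0 G3=G1=1 -> 0101
Step 3: G0=G0&G3=0&1=0 G1=1(const) G2=G2&G0=0&0=0 G3=G1=1 -> 0101
Step 4: G0=G0&G3=0&1=0 G1=1(const) G2=G2&G0=0&0=0 G3=G1=1 -> 0101
Step 5: G0=G0&G3=0&1=0 G1=1(const) G2=G2&G0=0&0=0 G3=G1=1 -> 0101

0101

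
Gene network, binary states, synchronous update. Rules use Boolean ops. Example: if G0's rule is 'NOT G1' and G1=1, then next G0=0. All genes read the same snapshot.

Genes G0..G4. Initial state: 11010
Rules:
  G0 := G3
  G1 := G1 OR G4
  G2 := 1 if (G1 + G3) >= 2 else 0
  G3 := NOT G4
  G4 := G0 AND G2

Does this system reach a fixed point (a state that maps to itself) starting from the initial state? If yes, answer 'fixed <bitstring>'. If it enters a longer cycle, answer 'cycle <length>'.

Answer: cycle 6

Derivation:
Step 0: 11010
Step 1: G0=G3=1 G1=G1|G4=1|0=1 G2=(1+1>=2)=1 G3=NOT G4=NOT 0=1 G4=G0&G2=1&0=0 -> 11110
Step 2: G0=G3=1 G1=G1|G4=1|0=1 G2=(1+1>=2)=1 G3=NOT G4=NOT 0=1 G4=G0&G2=1&1=1 -> 11111
Step 3: G0=G3=1 G1=G1|G4=1|1=1 G2=(1+1>=2)=1 G3=NOT G4=NOT 1=0 G4=G0&G2=1&1=1 -> 11101
Step 4: G0=G3=0 G1=G1|G4=1|1=1 G2=(1+0>=2)=0 G3=NOT G4=NOT 1=0 G4=G0&G2=1&1=1 -> 01001
Step 5: G0=G3=0 G1=G1|G4=1|1=1 G2=(1+0>=2)=0 G3=NOT G4=NOT 1=0 G4=G0&G2=0&0=0 -> 01000
Step 6: G0=G3=0 G1=G1|G4=1|0=1 G2=(1+0>=2)=0 G3=NOT G4=NOT 0=1 G4=G0&G2=0&0=0 -> 01010
Step 7: G0=G3=1 G1=G1|G4=1|0=1 G2=(1+1>=2)=1 G3=NOT G4=NOT 0=1 G4=G0&G2=0&0=0 -> 11110
Cycle of length 6 starting at step 1 -> no fixed point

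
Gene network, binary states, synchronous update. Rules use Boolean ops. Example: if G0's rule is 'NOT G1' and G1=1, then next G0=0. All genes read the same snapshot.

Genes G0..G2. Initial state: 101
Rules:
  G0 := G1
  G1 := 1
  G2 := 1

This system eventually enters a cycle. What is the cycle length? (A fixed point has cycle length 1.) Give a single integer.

Step 0: 101
Step 1: G0=G1=0 G1=1(const) G2=1(const) -> 011
Step 2: G0=G1=1 G1=1(const) G2=1(const) -> 111
Step 3: G0=G1=1 G1=1(const) G2=1(const) -> 111
State from step 3 equals state from step 2 -> cycle length 1

Answer: 1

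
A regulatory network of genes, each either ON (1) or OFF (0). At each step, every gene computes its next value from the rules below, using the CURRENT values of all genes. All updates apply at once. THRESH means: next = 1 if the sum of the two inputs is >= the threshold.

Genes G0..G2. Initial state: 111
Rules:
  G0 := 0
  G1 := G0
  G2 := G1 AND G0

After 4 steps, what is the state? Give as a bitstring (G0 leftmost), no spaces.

Step 1: G0=0(const) G1=G0=1 G2=G1&G0=1&1=1 -> 011
Step 2: G0=0(const) G1=G0=0 G2=G1&G0=1&0=0 -> 000
Step 3: G0=0(const) G1=G0=0 G2=G1&G0=0&0=0 -> 000
Step 4: G0=0(const) G1=G0=0 G2=G1&G0=0&0=0 -> 000

000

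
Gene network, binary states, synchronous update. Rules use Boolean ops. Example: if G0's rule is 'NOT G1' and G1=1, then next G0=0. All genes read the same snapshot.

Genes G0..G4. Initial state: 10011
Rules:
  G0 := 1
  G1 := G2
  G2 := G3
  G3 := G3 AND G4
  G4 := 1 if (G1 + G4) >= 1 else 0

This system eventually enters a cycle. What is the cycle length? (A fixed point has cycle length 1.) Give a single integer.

Step 0: 10011
Step 1: G0=1(const) G1=G2=0 G2=G3=1 G3=G3&G4=1&1=1 G4=(0+1>=1)=1 -> 10111
Step 2: G0=1(const) G1=G2=1 G2=G3=1 G3=G3&G4=1&1=1 G4=(0+1>=1)=1 -> 11111
Step 3: G0=1(const) G1=G2=1 G2=G3=1 G3=G3&G4=1&1=1 G4=(1+1>=1)=1 -> 11111
State from step 3 equals state from step 2 -> cycle length 1

Answer: 1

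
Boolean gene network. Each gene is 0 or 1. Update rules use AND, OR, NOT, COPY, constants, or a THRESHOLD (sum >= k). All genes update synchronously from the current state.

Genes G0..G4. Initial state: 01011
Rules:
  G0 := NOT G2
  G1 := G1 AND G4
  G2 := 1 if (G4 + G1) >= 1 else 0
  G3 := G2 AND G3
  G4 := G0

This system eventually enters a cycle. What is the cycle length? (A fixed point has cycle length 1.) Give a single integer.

Step 0: 01011
Step 1: G0=NOT G2=NOT 0=1 G1=G1&G4=1&1=1 G2=(1+1>=1)=1 G3=G2&G3=0&1=0 G4=G0=0 -> 11100
Step 2: G0=NOT G2=NOT 1=0 G1=G1&G4=1&0=0 G2=(0+1>=1)=1 G3=G2&G3=1&0=0 G4=G0=1 -> 00101
Step 3: G0=NOT G2=NOT 1=0 G1=G1&G4=0&1=0 G2=(1+0>=1)=1 G3=G2&G3=1&0=0 G4=G0=0 -> 00100
Step 4: G0=NOT G2=NOT 1=0 G1=G1&G4=0&0=0 G2=(0+0>=1)=0 G3=G2&G3=1&0=0 G4=G0=0 -> 00000
Step 5: G0=NOT G2=NOT 0=1 G1=G1&G4=0&0=0 G2=(0+0>=1)=0 G3=G2&G3=0&0=0 G4=G0=0 -> 10000
Step 6: G0=NOT G2=NOT 0=1 G1=G1&G4=0&0=0 G2=(0+0>=1)=0 G3=G2&G3=0&0=0 G4=G0=1 -> 10001
Step 7: G0=NOT G2=NOT 0=1 G1=G1&G4=0&1=0 G2=(1+0>=1)=1 G3=G2&G3=0&0=0 G4=G0=1 -> 10101
Step 8: G0=NOT G2=NOT 1=0 G1=G1&G4=0&1=0 G2=(1+0>=1)=1 G3=G2&G3=1&0=0 G4=G0=1 -> 00101
State from step 8 equals state from step 2 -> cycle length 6

Answer: 6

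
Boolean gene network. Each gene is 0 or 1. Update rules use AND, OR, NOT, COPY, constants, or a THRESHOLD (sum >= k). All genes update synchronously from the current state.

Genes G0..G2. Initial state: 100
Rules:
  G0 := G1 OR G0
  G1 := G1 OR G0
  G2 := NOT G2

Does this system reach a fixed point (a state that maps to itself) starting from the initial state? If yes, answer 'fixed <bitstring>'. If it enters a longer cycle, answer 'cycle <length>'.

Answer: cycle 2

Derivation:
Step 0: 100
Step 1: G0=G1|G0=0|1=1 G1=G1|G0=0|1=1 G2=NOT G2=NOT 0=1 -> 111
Step 2: G0=G1|G0=1|1=1 G1=G1|G0=1|1=1 G2=NOT G2=NOT 1=0 -> 110
Step 3: G0=G1|G0=1|1=1 G1=G1|G0=1|1=1 G2=NOT G2=NOT 0=1 -> 111
Cycle of length 2 starting at step 1 -> no fixed point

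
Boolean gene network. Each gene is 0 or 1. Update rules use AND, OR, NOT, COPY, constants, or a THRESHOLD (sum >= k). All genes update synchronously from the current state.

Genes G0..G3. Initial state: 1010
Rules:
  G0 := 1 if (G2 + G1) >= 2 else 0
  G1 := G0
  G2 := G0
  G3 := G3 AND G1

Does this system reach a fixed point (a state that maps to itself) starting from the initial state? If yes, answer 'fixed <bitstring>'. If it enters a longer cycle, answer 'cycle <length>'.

Answer: cycle 2

Derivation:
Step 0: 1010
Step 1: G0=(1+0>=2)=0 G1=G0=1 G2=G0=1 G3=G3&G1=0&0=0 -> 0110
Step 2: G0=(1+1>=2)=1 G1=G0=0 G2=G0=0 G3=G3&G1=0&1=0 -> 1000
Step 3: G0=(0+0>=2)=0 G1=G0=1 G2=G0=1 G3=G3&G1=0&0=0 -> 0110
Cycle of length 2 starting at step 1 -> no fixed point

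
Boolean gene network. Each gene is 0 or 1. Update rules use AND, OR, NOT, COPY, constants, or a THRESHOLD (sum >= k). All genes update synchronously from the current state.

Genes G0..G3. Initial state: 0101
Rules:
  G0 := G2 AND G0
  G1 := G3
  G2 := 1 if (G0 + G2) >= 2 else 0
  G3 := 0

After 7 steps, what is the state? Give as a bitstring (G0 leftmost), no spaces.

Step 1: G0=G2&G0=0&0=0 G1=G3=1 G2=(0+0>=2)=0 G3=0(const) -> 0100
Step 2: G0=G2&G0=0&0=0 G1=G3=0 G2=(0+0>=2)=0 G3=0(const) -> 0000
Step 3: G0=G2&G0=0&0=0 G1=G3=0 G2=(0+0>=2)=0 G3=0(const) -> 0000
Step 4: G0=G2&G0=0&0=0 G1=G3=0 G2=(0+0>=2)=0 G3=0(const) -> 0000
Step 5: G0=G2&G0=0&0=0 G1=G3=0 G2=(0+0>=2)=0 G3=0(const) -> 0000
Step 6: G0=G2&G0=0&0=0 G1=G3=0 G2=(0+0>=2)=0 G3=0(const) -> 0000
Step 7: G0=G2&G0=0&0=0 G1=G3=0 G2=(0+0>=2)=0 G3=0(const) -> 0000

0000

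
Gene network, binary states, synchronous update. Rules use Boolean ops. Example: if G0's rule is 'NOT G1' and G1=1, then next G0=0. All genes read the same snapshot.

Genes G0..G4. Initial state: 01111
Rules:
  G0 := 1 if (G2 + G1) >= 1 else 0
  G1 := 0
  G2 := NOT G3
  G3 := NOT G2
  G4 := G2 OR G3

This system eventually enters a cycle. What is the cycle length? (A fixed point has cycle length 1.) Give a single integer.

Step 0: 01111
Step 1: G0=(1+1>=1)=1 G1=0(const) G2=NOT G3=NOT 1=0 G3=NOT G2=NOT 1=0 G4=G2|G3=1|1=1 -> 10001
Step 2: G0=(0+0>=1)=0 G1=0(const) G2=NOT G3=NOT 0=1 G3=NOT G2=NOT 0=1 G4=G2|G3=0|0=0 -> 00110
Step 3: G0=(1+0>=1)=1 G1=0(const) G2=NOT G3=NOT 1=0 G3=NOT G2=NOT 1=0 G4=G2|G3=1|1=1 -> 10001
State from step 3 equals state from step 1 -> cycle length 2

Answer: 2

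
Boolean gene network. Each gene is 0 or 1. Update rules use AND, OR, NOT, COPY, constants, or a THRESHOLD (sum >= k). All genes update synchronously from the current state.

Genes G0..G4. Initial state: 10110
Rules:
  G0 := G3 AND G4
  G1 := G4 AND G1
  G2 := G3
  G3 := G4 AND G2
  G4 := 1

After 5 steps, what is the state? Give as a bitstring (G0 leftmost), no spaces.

Step 1: G0=G3&G4=1&0=0 G1=G4&G1=0&0=0 G2=G3=1 G3=G4&G2=0&1=0 G4=1(const) -> 00101
Step 2: G0=G3&G4=0&1=0 G1=G4&G1=1&0=0 G2=G3=0 G3=G4&G2=1&1=1 G4=1(const) -> 00011
Step 3: G0=G3&G4=1&1=1 G1=G4&G1=1&0=0 G2=G3=1 G3=G4&G2=1&0=0 G4=1(const) -> 10101
Step 4: G0=G3&G4=0&1=0 G1=G4&G1=1&0=0 G2=G3=0 G3=G4&G2=1&1=1 G4=1(const) -> 00011
Step 5: G0=G3&G4=1&1=1 G1=G4&G1=1&0=0 G2=G3=1 G3=G4&G2=1&0=0 G4=1(const) -> 10101

10101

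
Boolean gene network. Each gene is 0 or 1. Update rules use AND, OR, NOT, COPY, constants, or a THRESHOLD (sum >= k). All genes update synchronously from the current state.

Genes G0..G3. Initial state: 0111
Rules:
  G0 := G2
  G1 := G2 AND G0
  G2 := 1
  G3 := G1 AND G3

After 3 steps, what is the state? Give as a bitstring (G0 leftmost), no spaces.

Step 1: G0=G2=1 G1=G2&G0=1&0=0 G2=1(const) G3=G1&G3=1&1=1 -> 1011
Step 2: G0=G2=1 G1=G2&G0=1&1=1 G2=1(const) G3=G1&G3=0&1=0 -> 1110
Step 3: G0=G2=1 G1=G2&G0=1&1=1 G2=1(const) G3=G1&G3=1&0=0 -> 1110

1110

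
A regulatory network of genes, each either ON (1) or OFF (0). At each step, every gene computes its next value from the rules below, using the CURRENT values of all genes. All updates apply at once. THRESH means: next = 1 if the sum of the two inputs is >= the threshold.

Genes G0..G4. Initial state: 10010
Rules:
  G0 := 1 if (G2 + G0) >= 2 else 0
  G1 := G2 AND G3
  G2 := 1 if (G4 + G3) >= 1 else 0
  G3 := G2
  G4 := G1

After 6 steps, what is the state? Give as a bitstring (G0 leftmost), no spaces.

Step 1: G0=(0+1>=2)=0 G1=G2&G3=0&1=0 G2=(0+1>=1)=1 G3=G2=0 G4=G1=0 -> 00100
Step 2: G0=(1+0>=2)=0 G1=G2&G3=1&0=0 G2=(0+0>=1)=0 G3=G2=1 G4=G1=0 -> 00010
Step 3: G0=(0+0>=2)=0 G1=G2&G3=0&1=0 G2=(0+1>=1)=1 G3=G2=0 G4=G1=0 -> 00100
Step 4: G0=(1+0>=2)=0 G1=G2&G3=1&0=0 G2=(0+0>=1)=0 G3=G2=1 G4=G1=0 -> 00010
Step 5: G0=(0+0>=2)=0 G1=G2&G3=0&1=0 G2=(0+1>=1)=1 G3=G2=0 G4=G1=0 -> 00100
Step 6: G0=(1+0>=2)=0 G1=G2&G3=1&0=0 G2=(0+0>=1)=0 G3=G2=1 G4=G1=0 -> 00010

00010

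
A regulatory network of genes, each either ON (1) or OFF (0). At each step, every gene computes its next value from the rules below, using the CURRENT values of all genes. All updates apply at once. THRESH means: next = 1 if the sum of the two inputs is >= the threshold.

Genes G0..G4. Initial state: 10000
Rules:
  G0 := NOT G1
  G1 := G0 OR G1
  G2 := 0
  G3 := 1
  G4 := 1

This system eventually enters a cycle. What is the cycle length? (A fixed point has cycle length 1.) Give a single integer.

Answer: 1

Derivation:
Step 0: 10000
Step 1: G0=NOT G1=NOT 0=1 G1=G0|G1=1|0=1 G2=0(const) G3=1(const) G4=1(const) -> 11011
Step 2: G0=NOT G1=NOT 1=0 G1=G0|G1=1|1=1 G2=0(const) G3=1(const) G4=1(const) -> 01011
Step 3: G0=NOT G1=NOT 1=0 G1=G0|G1=0|1=1 G2=0(const) G3=1(const) G4=1(const) -> 01011
State from step 3 equals state from step 2 -> cycle length 1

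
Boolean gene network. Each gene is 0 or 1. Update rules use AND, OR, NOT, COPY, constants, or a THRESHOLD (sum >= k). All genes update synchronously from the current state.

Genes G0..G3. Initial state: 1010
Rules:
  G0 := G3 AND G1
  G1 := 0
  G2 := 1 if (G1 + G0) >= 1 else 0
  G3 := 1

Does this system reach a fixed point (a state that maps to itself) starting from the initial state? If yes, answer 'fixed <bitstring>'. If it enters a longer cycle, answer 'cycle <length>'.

Step 0: 1010
Step 1: G0=G3&G1=0&0=0 G1=0(const) G2=(0+1>=1)=1 G3=1(const) -> 0011
Step 2: G0=G3&G1=1&0=0 G1=0(const) G2=(0+0>=1)=0 G3=1(const) -> 0001
Step 3: G0=G3&G1=1&0=0 G1=0(const) G2=(0+0>=1)=0 G3=1(const) -> 0001
Fixed point reached at step 2: 0001

Answer: fixed 0001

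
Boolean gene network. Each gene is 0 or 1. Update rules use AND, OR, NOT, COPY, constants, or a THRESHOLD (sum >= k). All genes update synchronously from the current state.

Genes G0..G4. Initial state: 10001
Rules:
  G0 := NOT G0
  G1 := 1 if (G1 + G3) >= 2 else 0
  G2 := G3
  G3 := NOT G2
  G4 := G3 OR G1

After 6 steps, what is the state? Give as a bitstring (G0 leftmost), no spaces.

Step 1: G0=NOT G0=NOT 1=0 G1=(0+0>=2)=0 G2=G3=0 G3=NOT G2=NOT 0=1 G4=G3|G1=0|0=0 -> 00010
Step 2: G0=NOT G0=NOT 0=1 G1=(0+1>=2)=0 G2=G3=1 G3=NOT G2=NOT 0=1 G4=G3|G1=1|0=1 -> 10111
Step 3: G0=NOT G0=NOT 1=0 G1=(0+1>=2)=0 G2=G3=1 G3=NOT G2=NOT 1=0 G4=G3|G1=1|0=1 -> 00101
Step 4: G0=NOT G0=NOT 0=1 G1=(0+0>=2)=0 G2=G3=0 G3=NOT G2=NOT 1=0 G4=G3|G1=0|0=0 -> 10000
Step 5: G0=NOT G0=NOT 1=0 G1=(0+0>=2)=0 G2=G3=0 G3=NOT G2=NOT 0=1 G4=G3|G1=0|0=0 -> 00010
Step 6: G0=NOT G0=NOT 0=1 G1=(0+1>=2)=0 G2=G3=1 G3=NOT G2=NOT 0=1 G4=G3|G1=1|0=1 -> 10111

10111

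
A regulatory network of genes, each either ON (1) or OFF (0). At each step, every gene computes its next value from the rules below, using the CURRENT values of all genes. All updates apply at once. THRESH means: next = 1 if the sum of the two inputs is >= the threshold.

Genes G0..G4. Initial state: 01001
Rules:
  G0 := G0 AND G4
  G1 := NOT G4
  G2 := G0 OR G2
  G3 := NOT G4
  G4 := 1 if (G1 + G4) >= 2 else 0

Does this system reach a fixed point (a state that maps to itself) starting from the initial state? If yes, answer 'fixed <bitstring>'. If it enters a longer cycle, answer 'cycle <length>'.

Step 0: 01001
Step 1: G0=G0&G4=0&1=0 G1=NOT G4=NOT 1=0 G2=G0|G2=0|0=0 G3=NOT G4=NOT 1=0 G4=(1+1>=2)=1 -> 00001
Step 2: G0=G0&G4=0&1=0 G1=NOT G4=NOT 1=0 G2=G0|G2=0|0=0 G3=NOT G4=NOT 1=0 G4=(0+1>=2)=0 -> 00000
Step 3: G0=G0&G4=0&0=0 G1=NOT G4=NOT 0=1 G2=G0|G2=0|0=0 G3=NOT G4=NOT 0=1 G4=(0+0>=2)=0 -> 01010
Step 4: G0=G0&G4=0&0=0 G1=NOT G4=NOT 0=1 G2=G0|G2=0|0=0 G3=NOT G4=NOT 0=1 G4=(1+0>=2)=0 -> 01010
Fixed point reached at step 3: 01010

Answer: fixed 01010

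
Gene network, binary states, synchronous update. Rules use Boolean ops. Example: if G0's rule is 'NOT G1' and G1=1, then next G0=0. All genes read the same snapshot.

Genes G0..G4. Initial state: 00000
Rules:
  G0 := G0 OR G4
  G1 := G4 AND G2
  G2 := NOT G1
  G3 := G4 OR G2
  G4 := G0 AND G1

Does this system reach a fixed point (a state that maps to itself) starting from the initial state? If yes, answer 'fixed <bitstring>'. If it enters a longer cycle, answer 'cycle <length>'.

Answer: fixed 00110

Derivation:
Step 0: 00000
Step 1: G0=G0|G4=0|0=0 G1=G4&G2=0&0=0 G2=NOT G1=NOT 0=1 G3=G4|G2=0|0=0 G4=G0&G1=0&0=0 -> 00100
Step 2: G0=G0|G4=0|0=0 G1=G4&G2=0&1=0 G2=NOT G1=NOT 0=1 G3=G4|G2=0|1=1 G4=G0&G1=0&0=0 -> 00110
Step 3: G0=G0|G4=0|0=0 G1=G4&G2=0&1=0 G2=NOT G1=NOT 0=1 G3=G4|G2=0|1=1 G4=G0&G1=0&0=0 -> 00110
Fixed point reached at step 2: 00110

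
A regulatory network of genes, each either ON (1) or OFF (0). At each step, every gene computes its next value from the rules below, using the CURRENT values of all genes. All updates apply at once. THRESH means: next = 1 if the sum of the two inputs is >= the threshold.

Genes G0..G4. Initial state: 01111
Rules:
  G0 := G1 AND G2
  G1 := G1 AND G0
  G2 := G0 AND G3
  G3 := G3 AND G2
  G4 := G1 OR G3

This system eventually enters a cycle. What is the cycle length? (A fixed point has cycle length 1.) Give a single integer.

Step 0: 01111
Step 1: G0=G1&G2=1&1=1 G1=G1&G0=1&0=0 G2=G0&G3=0&1=0 G3=G3&G2=1&1=1 G4=G1|G3=1|1=1 -> 10011
Step 2: G0=G1&G2=0&0=0 G1=G1&G0=0&1=0 G2=G0&G3=1&1=1 G3=G3&G2=1&0=0 G4=G1|G3=0|1=1 -> 00101
Step 3: G0=G1&G2=0&1=0 G1=G1&G0=0&0=0 G2=G0&G3=0&0=0 G3=G3&G2=0&1=0 G4=G1|G3=0|0=0 -> 00000
Step 4: G0=G1&G2=0&0=0 G1=G1&G0=0&0=0 G2=G0&G3=0&0=0 G3=G3&G2=0&0=0 G4=G1|G3=0|0=0 -> 00000
State from step 4 equals state from step 3 -> cycle length 1

Answer: 1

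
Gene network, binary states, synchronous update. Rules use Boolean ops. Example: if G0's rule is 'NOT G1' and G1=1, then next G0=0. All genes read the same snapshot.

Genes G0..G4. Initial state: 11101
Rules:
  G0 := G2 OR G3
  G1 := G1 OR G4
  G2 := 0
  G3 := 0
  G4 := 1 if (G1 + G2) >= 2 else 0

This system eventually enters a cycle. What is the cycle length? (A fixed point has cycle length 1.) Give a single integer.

Answer: 1

Derivation:
Step 0: 11101
Step 1: G0=G2|G3=1|0=1 G1=G1|G4=1|1=1 G2=0(const) G3=0(const) G4=(1+1>=2)=1 -> 11001
Step 2: G0=G2|G3=0|0=0 G1=G1|G4=1|1=1 G2=0(const) G3=0(const) G4=(1+0>=2)=0 -> 01000
Step 3: G0=G2|G3=0|0=0 G1=G1|G4=1|0=1 G2=0(const) G3=0(const) G4=(1+0>=2)=0 -> 01000
State from step 3 equals state from step 2 -> cycle length 1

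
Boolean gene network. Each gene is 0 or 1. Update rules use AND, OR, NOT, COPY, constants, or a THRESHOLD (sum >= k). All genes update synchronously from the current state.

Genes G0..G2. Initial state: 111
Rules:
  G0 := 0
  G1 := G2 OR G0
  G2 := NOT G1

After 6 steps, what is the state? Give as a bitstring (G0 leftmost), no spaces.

Step 1: G0=0(const) G1=G2|G0=1|1=1 G2=NOT G1=NOT 1=0 -> 010
Step 2: G0=0(const) G1=G2|G0=0|0=0 G2=NOT G1=NOT 1=0 -> 000
Step 3: G0=0(const) G1=G2|G0=0|0=0 G2=NOT G1=NOT 0=1 -> 001
Step 4: G0=0(const) G1=G2|G0=1|0=1 G2=NOT G1=NOT 0=1 -> 011
Step 5: G0=0(const) G1=G2|G0=1|0=1 G2=NOT G1=NOT 1=0 -> 010
Step 6: G0=0(const) G1=G2|G0=0|0=0 G2=NOT G1=NOT 1=0 -> 000

000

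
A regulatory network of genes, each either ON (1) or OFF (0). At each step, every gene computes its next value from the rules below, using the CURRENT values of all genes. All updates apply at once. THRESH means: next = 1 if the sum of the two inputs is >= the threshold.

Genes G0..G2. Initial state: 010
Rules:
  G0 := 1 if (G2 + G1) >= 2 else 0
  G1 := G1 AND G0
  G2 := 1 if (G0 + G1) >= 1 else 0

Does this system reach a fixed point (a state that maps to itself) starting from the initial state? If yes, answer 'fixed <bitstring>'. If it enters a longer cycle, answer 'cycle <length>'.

Step 0: 010
Step 1: G0=(0+1>=2)=0 G1=G1&G0=1&0=0 G2=(0+1>=1)=1 -> 001
Step 2: G0=(1+0>=2)=0 G1=G1&G0=0&0=0 G2=(0+0>=1)=0 -> 000
Step 3: G0=(0+0>=2)=0 G1=G1&G0=0&0=0 G2=(0+0>=1)=0 -> 000
Fixed point reached at step 2: 000

Answer: fixed 000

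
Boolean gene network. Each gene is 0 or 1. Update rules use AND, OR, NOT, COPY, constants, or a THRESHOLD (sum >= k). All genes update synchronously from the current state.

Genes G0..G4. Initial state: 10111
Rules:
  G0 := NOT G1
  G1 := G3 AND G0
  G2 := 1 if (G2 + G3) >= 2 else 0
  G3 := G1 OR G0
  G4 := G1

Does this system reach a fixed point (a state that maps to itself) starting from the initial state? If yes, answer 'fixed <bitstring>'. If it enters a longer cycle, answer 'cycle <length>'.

Step 0: 10111
Step 1: G0=NOT G1=NOT 0=1 G1=G3&G0=1&1=1 G2=(1+1>=2)=1 G3=G1|G0=0|1=1 G4=G1=0 -> 11110
Step 2: G0=NOT G1=NOT 1=0 G1=G3&G0=1&1=1 G2=(1+1>=2)=1 G3=G1|G0=1|1=1 G4=G1=1 -> 01111
Step 3: G0=NOT G1=NOT 1=0 G1=G3&G0=1&0=0 G2=(1+1>=2)=1 G3=G1|G0=1|0=1 G4=G1=1 -> 00111
Step 4: G0=NOT G1=NOT 0=1 G1=G3&G0=1&0=0 G2=(1+1>=2)=1 G3=G1|G0=0|0=0 G4=G1=0 -> 10100
Step 5: G0=NOT G1=NOT 0=1 G1=G3&G0=0&1=0 G2=(1+0>=2)=0 G3=G1|G0=0|1=1 G4=G1=0 -> 10010
Step 6: G0=NOT G1=NOT 0=1 G1=G3&G0=1&1=1 G2=(0+1>=2)=0 G3=G1|G0=0|1=1 G4=G1=0 -> 11010
Step 7: G0=NOT G1=NOT 1=0 G1=G3&G0=1&1=1 G2=(0+1>=2)=0 G3=G1|G0=1|1=1 G4=G1=1 -> 01011
Step 8: G0=NOT G1=NOT 1=0 G1=G3&G0=1&0=0 G2=(0+1>=2)=0 G3=G1|G0=1|0=1 G4=G1=1 -> 00011
Step 9: G0=NOT G1=NOT 0=1 G1=G3&G0=1&0=0 G2=(0+1>=2)=0 G3=G1|G0=0|0=0 G4=G1=0 -> 10000
Step 10: G0=NOT G1=NOT 0=1 G1=G3&G0=0&1=0 G2=(0+0>=2)=0 G3=G1|G0=0|1=1 G4=G1=0 -> 10010
Cycle of length 5 starting at step 5 -> no fixed point

Answer: cycle 5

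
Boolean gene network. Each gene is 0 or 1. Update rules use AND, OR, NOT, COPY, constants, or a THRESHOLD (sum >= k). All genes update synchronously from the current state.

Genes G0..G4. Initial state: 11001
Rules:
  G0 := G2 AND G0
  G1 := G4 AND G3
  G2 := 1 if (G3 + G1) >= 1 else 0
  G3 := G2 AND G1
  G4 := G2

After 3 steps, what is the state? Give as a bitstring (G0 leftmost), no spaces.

Step 1: G0=G2&G0=0&1=0 G1=G4&G3=1&0=0 G2=(0+1>=1)=1 G3=G2&G1=0&1=0 G4=G2=0 -> 00100
Step 2: G0=G2&G0=1&0=0 G1=G4&G3=0&0=0 G2=(0+0>=1)=0 G3=G2&G1=1&0=0 G4=G2=1 -> 00001
Step 3: G0=G2&G0=0&0=0 G1=G4&G3=1&0=0 G2=(0+0>=1)=0 G3=G2&G1=0&0=0 G4=G2=0 -> 00000

00000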